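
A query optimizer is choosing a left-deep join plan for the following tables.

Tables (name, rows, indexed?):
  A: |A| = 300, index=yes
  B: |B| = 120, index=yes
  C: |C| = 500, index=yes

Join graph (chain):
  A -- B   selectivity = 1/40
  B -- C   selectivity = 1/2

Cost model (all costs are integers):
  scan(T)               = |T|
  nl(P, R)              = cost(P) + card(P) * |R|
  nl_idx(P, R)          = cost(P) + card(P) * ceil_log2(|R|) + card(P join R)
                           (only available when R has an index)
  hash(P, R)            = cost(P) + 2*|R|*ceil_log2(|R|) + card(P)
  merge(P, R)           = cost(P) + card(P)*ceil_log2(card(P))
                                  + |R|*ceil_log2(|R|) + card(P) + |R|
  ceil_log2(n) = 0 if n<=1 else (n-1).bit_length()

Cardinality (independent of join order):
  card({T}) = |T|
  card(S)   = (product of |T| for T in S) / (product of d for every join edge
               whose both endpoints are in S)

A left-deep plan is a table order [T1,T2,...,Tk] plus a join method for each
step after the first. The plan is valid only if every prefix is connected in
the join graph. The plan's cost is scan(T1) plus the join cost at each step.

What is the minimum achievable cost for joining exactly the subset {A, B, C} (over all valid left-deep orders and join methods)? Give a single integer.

Selinger DP over subsets of {A,B,C}:
  {A}: scan cost=300, card=300
  {B}: scan cost=120, card=120
  {C}: scan cost=500, card=500
  {AB}: card=900; try (A,nl_idx)→2100, (B,hash)→2280, (B,nl_idx)→3300, (A,merge)→4080, (B,merge)→4260, (A,hash)→5640 …(+2); best=2100 via (A,nl_idx)
  {BC}: card=30000; try (B,hash)→2680, (C,merge)→6080, (B,merge)→6460, (C,hash)→9240, (C,nl_idx)→31200, (B,nl_idx)→34000 …(+2); best=2680 via (B,hash)
  {ABC}: card=225000; try (C,hash)→12000, (C,merge)→17000, (A,hash)→38080, (C,nl_idx)→235200, (C,nl)→452100, (A,merge)→485680 …(+2); best=12000 via (C,hash)

12000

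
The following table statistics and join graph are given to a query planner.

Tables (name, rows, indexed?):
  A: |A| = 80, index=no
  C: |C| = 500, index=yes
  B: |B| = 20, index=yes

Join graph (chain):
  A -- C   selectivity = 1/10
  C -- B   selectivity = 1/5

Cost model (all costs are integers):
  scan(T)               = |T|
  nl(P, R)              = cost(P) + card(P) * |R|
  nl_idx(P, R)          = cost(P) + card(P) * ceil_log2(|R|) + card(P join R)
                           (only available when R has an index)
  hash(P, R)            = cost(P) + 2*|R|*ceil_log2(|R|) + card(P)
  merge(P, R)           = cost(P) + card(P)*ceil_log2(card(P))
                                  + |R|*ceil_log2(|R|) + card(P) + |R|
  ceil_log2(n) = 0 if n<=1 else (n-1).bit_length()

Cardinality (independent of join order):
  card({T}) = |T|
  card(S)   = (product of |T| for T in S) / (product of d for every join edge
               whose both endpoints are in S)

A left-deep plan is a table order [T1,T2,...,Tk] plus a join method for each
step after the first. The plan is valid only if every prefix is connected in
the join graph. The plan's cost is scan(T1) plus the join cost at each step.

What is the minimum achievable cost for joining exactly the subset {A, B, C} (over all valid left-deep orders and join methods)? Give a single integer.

Selinger DP over subsets of {A,B,C}:
  {A}: scan cost=80, card=80
  {C}: scan cost=500, card=500
  {B}: scan cost=20, card=20
  {AC}: card=4000; try (A,hash)→2120, (C,nl_idx)→4800, (C,merge)→5720, (A,merge)→6140, (C,hash)→9160, (C,nl)→40080 …(+1); best=2120 via (A,hash)
  {BC}: card=2000; try (B,hash)→1200, (C,nl_idx)→2200, (B,nl_idx)→5000, (C,merge)→5140, (B,merge)→5620, (C,hash)→9040 …(+2); best=1200 via (B,hash)
  {ABC}: card=16000; try (A,hash)→4320, (B,hash)→6320, (A,merge)→25840, (B,nl_idx)→38120, (B,merge)→54240, (B,nl)→82120 …(+1); best=4320 via (A,hash)

4320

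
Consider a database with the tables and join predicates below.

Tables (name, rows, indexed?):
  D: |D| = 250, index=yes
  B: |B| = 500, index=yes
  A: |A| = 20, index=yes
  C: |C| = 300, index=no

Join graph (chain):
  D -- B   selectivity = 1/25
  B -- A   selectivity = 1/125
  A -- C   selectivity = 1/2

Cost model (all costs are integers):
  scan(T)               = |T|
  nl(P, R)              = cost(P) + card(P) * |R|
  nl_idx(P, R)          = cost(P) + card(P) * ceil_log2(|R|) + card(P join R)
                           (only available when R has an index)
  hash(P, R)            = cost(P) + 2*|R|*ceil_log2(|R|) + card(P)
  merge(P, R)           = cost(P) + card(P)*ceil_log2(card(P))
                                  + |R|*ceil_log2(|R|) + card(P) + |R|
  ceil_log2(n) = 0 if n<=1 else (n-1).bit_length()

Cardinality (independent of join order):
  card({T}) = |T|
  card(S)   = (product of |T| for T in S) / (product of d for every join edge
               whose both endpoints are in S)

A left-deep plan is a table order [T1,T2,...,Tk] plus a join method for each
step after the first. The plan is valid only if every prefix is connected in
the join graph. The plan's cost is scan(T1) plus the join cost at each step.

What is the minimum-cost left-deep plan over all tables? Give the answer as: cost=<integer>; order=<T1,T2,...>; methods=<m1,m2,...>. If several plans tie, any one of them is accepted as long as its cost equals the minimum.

Selinger DP (subsets sized 1..n):
  {D}: scan cost=250, card=250
  {B}: scan cost=500, card=500
  {A}: scan cost=20, card=20
  {C}: scan cost=300, card=300
  {BD}: card=5000; try (D,hash)→5000, (B,merge)→7500, (B,nl_idx)→7500, (D,merge)→7750, (D,nl_idx)→9500, (B,hash)→9500 …(+2); best=5000 via (D,hash)
  {AB}: card=80; try (B,nl_idx)→280, (A,hash)→1200, (A,nl_idx)→3080, (B,merge)→5140, (A,merge)→5620, (B,hash)→9040 …(+2); best=280 via (B,nl_idx)
  {AC}: card=3000; try (A,hash)→800, (C,merge)→3140, (A,merge)→3420, (A,nl_idx)→4800, (C,hash)→5440, (C,nl)→6020 …(+1); best=800 via (A,hash)
  {ABD}: card=800; try (D,nl_idx)→1720, (D,merge)→3170, (D,hash)→4360, (A,hash)→10200, (D,nl)→20280, (A,nl_idx)→30800 …(+2); best=1720 via (D,nl_idx)
  {ABC}: card=12000; try (C,merge)→3920, (C,hash)→5760, (B,hash)→12800, (C,nl)→24280, (B,nl_idx)→39800, (B,merge)→44800 …(+1); best=3920 via (C,merge)
  {ABCD}: card=120000; try (C,hash)→7920, (C,merge)→13520, (D,hash)→19920, (D,merge)→186170, (D,nl_idx)→219920, (C,nl)→241720 …(+1); best=7920 via (C,hash)

cost=7920; order=A,B,D,C; methods=nl_idx,nl_idx,hash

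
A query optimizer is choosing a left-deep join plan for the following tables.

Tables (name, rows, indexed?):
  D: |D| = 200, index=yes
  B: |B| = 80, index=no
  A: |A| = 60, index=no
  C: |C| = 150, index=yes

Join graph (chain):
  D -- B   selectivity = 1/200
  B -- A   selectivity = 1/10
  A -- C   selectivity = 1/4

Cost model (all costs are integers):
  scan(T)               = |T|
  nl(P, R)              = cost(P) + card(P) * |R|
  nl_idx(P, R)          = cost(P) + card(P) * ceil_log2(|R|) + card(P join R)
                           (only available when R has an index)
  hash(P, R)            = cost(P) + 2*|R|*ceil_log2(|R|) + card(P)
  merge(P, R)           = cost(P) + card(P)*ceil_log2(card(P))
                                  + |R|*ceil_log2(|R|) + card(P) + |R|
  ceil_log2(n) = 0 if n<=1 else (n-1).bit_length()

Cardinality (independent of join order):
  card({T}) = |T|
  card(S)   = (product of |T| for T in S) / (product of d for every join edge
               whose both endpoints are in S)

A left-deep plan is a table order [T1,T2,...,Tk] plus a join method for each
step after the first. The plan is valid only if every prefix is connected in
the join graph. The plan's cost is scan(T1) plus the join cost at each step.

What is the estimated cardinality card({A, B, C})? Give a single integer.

Tables in S: A(60), B(80), C(150)
Edges inside S: B-A(d=10), A-C(d=4)
numerator = 60 * 80 * 150 = 720000
denominator = 10 * 4 = 40
card(S) = 720000 / 40 = 18000

18000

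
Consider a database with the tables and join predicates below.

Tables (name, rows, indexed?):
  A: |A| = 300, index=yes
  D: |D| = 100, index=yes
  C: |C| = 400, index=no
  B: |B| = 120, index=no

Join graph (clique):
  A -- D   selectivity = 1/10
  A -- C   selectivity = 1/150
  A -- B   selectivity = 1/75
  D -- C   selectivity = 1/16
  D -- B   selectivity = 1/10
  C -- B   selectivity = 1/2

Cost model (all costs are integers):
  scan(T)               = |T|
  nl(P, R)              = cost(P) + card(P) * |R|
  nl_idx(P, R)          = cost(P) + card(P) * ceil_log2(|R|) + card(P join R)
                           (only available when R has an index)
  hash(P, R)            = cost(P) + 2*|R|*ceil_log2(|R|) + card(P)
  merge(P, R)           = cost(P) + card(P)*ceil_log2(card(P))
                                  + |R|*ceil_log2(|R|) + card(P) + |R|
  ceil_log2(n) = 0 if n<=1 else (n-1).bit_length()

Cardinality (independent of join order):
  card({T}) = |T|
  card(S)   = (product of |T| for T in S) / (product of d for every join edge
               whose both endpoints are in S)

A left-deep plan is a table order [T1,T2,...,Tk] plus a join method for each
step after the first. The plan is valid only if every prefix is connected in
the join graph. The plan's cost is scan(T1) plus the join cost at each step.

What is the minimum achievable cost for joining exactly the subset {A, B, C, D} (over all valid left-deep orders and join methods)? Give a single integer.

9180

Selinger DP over subsets of {A,B,C,D}:
  {A}: scan cost=300, card=300
  {D}: scan cost=100, card=100
  {C}: scan cost=400, card=400
  {B}: scan cost=120, card=120
  {AD}: card=3000; try (D,hash)→2000, (A,merge)→3900, (A,nl_idx)→4000, (D,merge)→4100, (D,nl_idx)→5400, (A,hash)→5600 …(+2); best=2000 via (D,hash)
  {AC}: card=800; try (A,nl_idx)→4800, (A,hash)→6200, (C,merge)→7300, (A,merge)→7400, (C,hash)→7800, (C,nl)→120300 …(+1); best=4800 via (A,nl_idx)
  {AB}: card=480; try (A,nl_idx)→1680, (B,hash)→2280, (A,merge)→4080, (B,merge)→4260, (A,hash)→5640, (A,nl)→36120 …(+1); best=1680 via (A,nl_idx)
  {CD}: card=2500; try (D,hash)→2200, (C,merge)→4900, (D,merge)→5200, (D,nl_idx)→5700, (C,hash)→7400, (C,nl)→40100 …(+1); best=2200 via (D,hash)
  {BD}: card=1200; try (D,hash)→1640, (B,merge)→1860, (D,merge)→1880, (B,hash)→1880, (D,nl_idx)→2160, (B,nl)→12100 …(+1); best=1640 via (D,hash)
  {BC}: card=24000; try (B,hash)→2480, (C,merge)→5080, (B,merge)→5360, (C,hash)→7440, (C,nl)→48120, (B,nl)→48400; best=2480 via (B,hash)
  {ACD}: card=500; try (D,hash)→7000, (A,hash)→10100, (D,nl_idx)→10900, (C,hash)→12200, (D,merge)→14400, (A,nl_idx)→25200 …(+5); best=7000 via (D,hash)
  {ABD}: card=480; try (D,hash)→3560, (D,nl_idx)→5520, (B,hash)→6680, (D,merge)→7280, (A,hash)→8240, (A,nl_idx)→12920 …(+5); best=3560 via (D,hash)
  {ABC}: card=640; try (B,hash)→7280, (C,hash)→9360, (C,merge)→10480, (B,merge)→14560, (A,hash)→31880, (B,nl)→100800 …(+4); best=7280 via (B,hash)
  {BCD}: card=15000; try (B,hash)→6380, (C,hash)→10040, (C,merge)→20040, (D,hash)→27880, (B,merge)→35660, (D,nl_idx)→185480 …(+4); best=6380 via (B,hash)
  {ABCD}: card=40; try (B,hash)→9180, (D,hash)→9320, (C,hash)→11240, (D,nl_idx)→11800, (C,merge)→12360, (B,merge)→12960 …(+8); best=9180 via (B,hash)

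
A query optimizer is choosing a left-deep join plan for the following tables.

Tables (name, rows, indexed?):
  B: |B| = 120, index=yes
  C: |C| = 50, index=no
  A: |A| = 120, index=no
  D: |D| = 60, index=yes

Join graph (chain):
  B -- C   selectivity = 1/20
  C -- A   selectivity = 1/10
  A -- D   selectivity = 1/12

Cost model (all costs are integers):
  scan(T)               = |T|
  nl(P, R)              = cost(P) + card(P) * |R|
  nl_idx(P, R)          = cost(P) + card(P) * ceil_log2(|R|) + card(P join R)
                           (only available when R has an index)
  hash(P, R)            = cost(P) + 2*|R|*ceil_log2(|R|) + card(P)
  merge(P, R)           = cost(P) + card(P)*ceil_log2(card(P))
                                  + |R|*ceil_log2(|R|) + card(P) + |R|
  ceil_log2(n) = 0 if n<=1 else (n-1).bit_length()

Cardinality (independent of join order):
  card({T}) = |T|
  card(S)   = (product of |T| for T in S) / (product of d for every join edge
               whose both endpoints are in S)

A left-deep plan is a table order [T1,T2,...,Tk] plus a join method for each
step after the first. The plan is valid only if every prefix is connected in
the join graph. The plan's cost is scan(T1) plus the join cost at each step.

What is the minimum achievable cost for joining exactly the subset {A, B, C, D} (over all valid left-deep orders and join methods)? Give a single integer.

6840

Selinger DP over subsets of {A,B,C,D}:
  {B}: scan cost=120, card=120
  {C}: scan cost=50, card=50
  {A}: scan cost=120, card=120
  {D}: scan cost=60, card=60
  {BC}: card=300; try (B,nl_idx)→700, (C,hash)→840, (B,merge)→1360, (C,merge)→1430, (B,hash)→1780, (B,nl)→6050 …(+1); best=700 via (B,nl_idx)
  {AC}: card=600; try (C,hash)→840, (A,merge)→1360, (C,merge)→1430, (A,hash)→1780, (A,nl)→6050, (C,nl)→6120; best=840 via (C,hash)
  {AD}: card=600; try (D,hash)→960, (D,nl_idx)→1440, (A,merge)→1440, (D,merge)→1500, (A,hash)→1800, (A,nl)→7260 …(+1); best=960 via (D,hash)
  {ABC}: card=3600; try (A,hash)→2680, (B,hash)→3120, (A,merge)→4660, (B,merge)→8400, (B,nl_idx)→8640, (A,nl)→36700 …(+1); best=2680 via (A,hash)
  {ACD}: card=3000; try (D,hash)→2160, (C,hash)→2160, (D,nl_idx)→7440, (D,merge)→7860, (C,merge)→7910, (C,nl)→30960 …(+1); best=2160 via (D,hash)
  {ABCD}: card=18000; try (B,hash)→6840, (D,hash)→7000, (B,nl_idx)→41160, (B,merge)→42120, (D,nl_idx)→42280, (D,merge)→49900 …(+2); best=6840 via (B,hash)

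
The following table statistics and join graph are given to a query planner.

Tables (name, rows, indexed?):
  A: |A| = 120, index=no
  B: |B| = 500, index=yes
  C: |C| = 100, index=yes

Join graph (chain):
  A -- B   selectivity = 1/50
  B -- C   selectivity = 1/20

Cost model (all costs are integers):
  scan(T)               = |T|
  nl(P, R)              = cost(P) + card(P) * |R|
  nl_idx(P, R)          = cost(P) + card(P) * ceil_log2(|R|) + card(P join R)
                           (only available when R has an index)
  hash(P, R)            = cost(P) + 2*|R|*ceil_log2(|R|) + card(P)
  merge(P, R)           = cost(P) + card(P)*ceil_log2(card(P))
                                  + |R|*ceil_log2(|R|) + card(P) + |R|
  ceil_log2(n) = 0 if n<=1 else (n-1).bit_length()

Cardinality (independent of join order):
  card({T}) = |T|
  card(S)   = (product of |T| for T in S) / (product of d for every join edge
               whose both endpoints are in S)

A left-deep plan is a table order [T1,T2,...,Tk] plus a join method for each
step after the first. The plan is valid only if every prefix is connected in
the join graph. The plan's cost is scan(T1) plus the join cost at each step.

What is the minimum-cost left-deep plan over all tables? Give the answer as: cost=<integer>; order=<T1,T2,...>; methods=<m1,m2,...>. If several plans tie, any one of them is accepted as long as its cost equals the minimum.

cost=5000; order=A,B,C; methods=nl_idx,hash

Selinger DP (subsets sized 1..n):
  {A}: scan cost=120, card=120
  {B}: scan cost=500, card=500
  {C}: scan cost=100, card=100
  {AB}: card=1200; try (B,nl_idx)→2400, (A,hash)→2680, (B,merge)→6080, (A,merge)→6460, (B,hash)→9240, (B,nl)→60120 …(+1); best=2400 via (B,nl_idx)
  {BC}: card=2500; try (C,hash)→2400, (B,nl_idx)→3500, (B,merge)→5900, (C,merge)→6300, (C,nl_idx)→6500, (B,hash)→9200 …(+2); best=2400 via (C,hash)
  {ABC}: card=6000; try (C,hash)→5000, (A,hash)→6580, (C,nl_idx)→16800, (C,merge)→17600, (A,merge)→35860, (C,nl)→122400 …(+1); best=5000 via (C,hash)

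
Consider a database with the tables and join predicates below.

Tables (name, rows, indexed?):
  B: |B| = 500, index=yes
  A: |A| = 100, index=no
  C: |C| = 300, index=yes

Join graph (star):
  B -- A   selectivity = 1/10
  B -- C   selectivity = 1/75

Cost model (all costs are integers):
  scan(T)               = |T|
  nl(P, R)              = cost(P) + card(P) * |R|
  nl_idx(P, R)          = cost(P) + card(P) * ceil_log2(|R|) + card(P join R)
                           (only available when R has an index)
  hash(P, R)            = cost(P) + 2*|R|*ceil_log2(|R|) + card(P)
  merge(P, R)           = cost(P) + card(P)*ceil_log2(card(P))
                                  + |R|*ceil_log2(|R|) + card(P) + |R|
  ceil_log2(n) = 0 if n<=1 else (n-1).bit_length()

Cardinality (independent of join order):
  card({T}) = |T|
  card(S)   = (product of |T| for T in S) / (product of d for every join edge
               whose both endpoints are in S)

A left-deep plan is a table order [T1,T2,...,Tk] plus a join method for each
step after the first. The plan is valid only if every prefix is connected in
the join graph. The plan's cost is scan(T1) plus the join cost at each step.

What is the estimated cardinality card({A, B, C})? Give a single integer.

Tables in S: A(100), B(500), C(300)
Edges inside S: B-A(d=10), B-C(d=75)
numerator = 100 * 500 * 300 = 15000000
denominator = 10 * 75 = 750
card(S) = 15000000 / 750 = 20000

20000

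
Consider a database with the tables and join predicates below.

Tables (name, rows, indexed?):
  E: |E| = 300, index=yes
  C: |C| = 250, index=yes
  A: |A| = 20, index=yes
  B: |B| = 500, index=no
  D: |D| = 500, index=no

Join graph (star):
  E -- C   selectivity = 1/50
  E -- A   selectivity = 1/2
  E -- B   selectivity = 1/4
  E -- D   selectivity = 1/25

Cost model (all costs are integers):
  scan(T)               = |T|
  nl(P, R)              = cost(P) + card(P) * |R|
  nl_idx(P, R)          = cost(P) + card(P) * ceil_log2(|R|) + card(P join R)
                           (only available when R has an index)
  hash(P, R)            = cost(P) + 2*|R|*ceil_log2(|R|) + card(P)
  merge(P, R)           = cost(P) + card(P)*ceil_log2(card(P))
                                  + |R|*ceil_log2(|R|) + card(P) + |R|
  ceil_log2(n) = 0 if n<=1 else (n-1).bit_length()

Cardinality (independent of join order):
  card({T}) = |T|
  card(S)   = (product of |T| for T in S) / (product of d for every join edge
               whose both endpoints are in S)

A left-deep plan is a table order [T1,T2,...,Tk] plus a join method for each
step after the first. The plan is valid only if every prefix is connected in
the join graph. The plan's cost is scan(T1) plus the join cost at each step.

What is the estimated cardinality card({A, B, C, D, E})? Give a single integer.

Tables in S: A(20), B(500), C(250), D(500), E(300)
Edges inside S: E-C(d=50), E-A(d=2), E-B(d=4), E-D(d=25)
numerator = 20 * 500 * 250 * 500 * 300 = 375000000000
denominator = 50 * 2 * 4 * 25 = 10000
card(S) = 375000000000 / 10000 = 37500000

37500000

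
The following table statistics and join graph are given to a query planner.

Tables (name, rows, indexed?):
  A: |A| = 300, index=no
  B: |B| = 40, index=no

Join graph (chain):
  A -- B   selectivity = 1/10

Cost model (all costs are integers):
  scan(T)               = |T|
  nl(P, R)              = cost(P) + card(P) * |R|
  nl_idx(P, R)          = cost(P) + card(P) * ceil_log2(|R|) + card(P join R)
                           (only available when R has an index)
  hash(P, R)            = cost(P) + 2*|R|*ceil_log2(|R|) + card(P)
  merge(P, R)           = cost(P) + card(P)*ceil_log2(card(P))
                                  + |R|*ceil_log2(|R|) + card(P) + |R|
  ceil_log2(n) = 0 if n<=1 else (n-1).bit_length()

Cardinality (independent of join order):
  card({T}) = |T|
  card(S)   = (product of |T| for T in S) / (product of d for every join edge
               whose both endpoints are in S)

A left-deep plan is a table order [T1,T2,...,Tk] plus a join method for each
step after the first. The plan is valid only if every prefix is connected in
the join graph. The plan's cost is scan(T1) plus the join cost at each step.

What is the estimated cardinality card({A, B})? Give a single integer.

Tables in S: A(300), B(40)
Edges inside S: A-B(d=10)
numerator = 300 * 40 = 12000
denominator = 10 = 10
card(S) = 12000 / 10 = 1200

1200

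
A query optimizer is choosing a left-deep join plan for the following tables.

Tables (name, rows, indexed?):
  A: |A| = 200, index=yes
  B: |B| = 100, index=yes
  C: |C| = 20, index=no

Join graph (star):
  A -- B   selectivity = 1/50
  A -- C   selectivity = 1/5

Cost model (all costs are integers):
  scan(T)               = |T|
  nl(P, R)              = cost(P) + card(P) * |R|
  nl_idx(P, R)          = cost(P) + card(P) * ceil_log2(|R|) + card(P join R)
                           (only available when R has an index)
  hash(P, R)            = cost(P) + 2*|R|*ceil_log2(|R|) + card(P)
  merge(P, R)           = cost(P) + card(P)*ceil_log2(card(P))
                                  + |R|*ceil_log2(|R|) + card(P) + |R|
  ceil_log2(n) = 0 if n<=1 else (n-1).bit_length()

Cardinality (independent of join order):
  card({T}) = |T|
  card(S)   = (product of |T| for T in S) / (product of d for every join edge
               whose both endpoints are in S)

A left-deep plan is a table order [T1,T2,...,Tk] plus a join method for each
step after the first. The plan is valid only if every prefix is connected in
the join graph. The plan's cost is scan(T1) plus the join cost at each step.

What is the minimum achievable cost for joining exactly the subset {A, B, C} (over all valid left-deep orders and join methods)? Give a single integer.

1900

Selinger DP over subsets of {A,B,C}:
  {A}: scan cost=200, card=200
  {B}: scan cost=100, card=100
  {C}: scan cost=20, card=20
  {AB}: card=400; try (A,nl_idx)→1300, (B,hash)→1800, (B,nl_idx)→2000, (A,merge)→2700, (B,merge)→2800, (A,hash)→3400 …(+2); best=1300 via (A,nl_idx)
  {AC}: card=800; try (C,hash)→600, (A,nl_idx)→980, (A,merge)→1940, (C,merge)→2120, (A,hash)→3240, (A,nl)→4020 …(+1); best=600 via (C,hash)
  {ABC}: card=1600; try (C,hash)→1900, (B,hash)→2800, (C,merge)→5420, (B,nl_idx)→7800, (C,nl)→9300, (B,merge)→10200 …(+1); best=1900 via (C,hash)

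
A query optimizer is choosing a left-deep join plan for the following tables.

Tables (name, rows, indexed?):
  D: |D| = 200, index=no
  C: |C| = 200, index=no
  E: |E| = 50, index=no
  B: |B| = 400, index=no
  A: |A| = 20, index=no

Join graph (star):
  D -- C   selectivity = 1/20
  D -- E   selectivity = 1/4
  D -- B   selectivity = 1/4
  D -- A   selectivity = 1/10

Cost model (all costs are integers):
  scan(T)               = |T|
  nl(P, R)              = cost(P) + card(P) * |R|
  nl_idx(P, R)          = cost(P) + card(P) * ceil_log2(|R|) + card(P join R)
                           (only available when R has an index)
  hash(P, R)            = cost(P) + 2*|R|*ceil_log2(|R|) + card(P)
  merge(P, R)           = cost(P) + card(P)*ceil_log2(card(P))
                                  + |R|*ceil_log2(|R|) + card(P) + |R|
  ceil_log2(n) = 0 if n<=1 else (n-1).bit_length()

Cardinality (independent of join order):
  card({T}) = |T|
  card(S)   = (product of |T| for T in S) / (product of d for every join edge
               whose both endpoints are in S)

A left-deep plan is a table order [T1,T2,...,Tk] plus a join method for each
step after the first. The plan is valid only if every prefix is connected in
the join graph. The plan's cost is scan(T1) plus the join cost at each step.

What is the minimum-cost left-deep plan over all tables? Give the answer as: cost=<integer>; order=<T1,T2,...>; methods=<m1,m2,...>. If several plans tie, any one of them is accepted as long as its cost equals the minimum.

Selinger DP (subsets sized 1..n):
  {D}: scan cost=200, card=200
  {C}: scan cost=200, card=200
  {E}: scan cost=50, card=50
  {B}: scan cost=400, card=400
  {A}: scan cost=20, card=20
  {CD}: card=2000; try (D,hash)→3600, (C,hash)→3600, (D,merge)→3800, (C,merge)→3800, (D,nl)→40200, (C,nl)→40200; best=3600 via (D,hash)
  {DE}: card=2500; try (E,hash)→1000, (D,merge)→2200, (E,merge)→2350, (D,hash)→3300, (D,nl)→10050, (E,nl)→10200; best=1000 via (E,hash)
  {BD}: card=20000; try (D,hash)→4000, (B,merge)→6000, (D,merge)→6200, (B,hash)→7600, (B,nl)→80200, (D,nl)→80400; best=4000 via (D,hash)
  {AD}: card=400; try (A,hash)→600, (D,merge)→1940, (A,merge)→2120, (D,hash)→3240, (D,nl)→4020, (A,nl)→4200; best=600 via (A,hash)
  {CDE}: card=25000; try (E,hash)→6200, (C,hash)→6700, (E,merge)→27950, (C,merge)→35300, (E,nl)→103600, (C,nl)→501000; best=6200 via (E,hash)
  {BCD}: card=200000; try (B,hash)→12800, (C,hash)→27200, (B,merge)→31600, (C,merge)→325800, (B,nl)→803600, (C,nl)→4004000; best=12800 via (B,hash)
  {ACD}: card=4000; try (C,hash)→4200, (A,hash)→5800, (C,merge)→6400, (A,merge)→27720, (A,nl)→43600, (C,nl)→80600; best=4200 via (C,hash)
  {BDE}: card=250000; try (B,hash)→10700, (E,hash)→24600, (B,merge)→37500, (E,merge)→324350, (B,nl)→1001000, (E,nl)→1004000; best=10700 via (B,hash)
  {ADE}: card=5000; try (E,hash)→1600, (A,hash)→3700, (E,merge)→4950, (E,nl)→20600, (A,merge)→33620, (A,nl)→51000; best=1600 via (E,hash)
  {ABD}: card=40000; try (B,hash)→8200, (B,merge)→8600, (A,hash)→24200, (B,nl)→160600, (A,merge)→324120, (A,nl)→404000; best=8200 via (B,hash)
  {BCDE}: card=2500000; try (B,hash)→38400, (E,hash)→213400, (C,hash)→263900, (B,merge)→410200, (E,merge)→3813150, (C,merge)→4762500 …(+3); best=38400 via (B,hash)
  {ACDE}: card=50000; try (E,hash)→8800, (C,hash)→9800, (A,hash)→31400, (E,merge)→56550, (C,merge)→73400, (E,nl)→204200 …(+3); best=8800 via (E,hash)
  {ABCD}: card=400000; try (B,hash)→15400, (C,hash)→51400, (B,merge)→60200, (A,hash)→213000, (C,merge)→690000, (B,nl)→1604200 …(+3); best=15400 via (B,hash)
  {ABDE}: card=500000; try (B,hash)→13800, (E,hash)→48800, (B,merge)→75600, (A,hash)→260900, (E,merge)→688550, (B,nl)→2001600 …(+3); best=13800 via (B,hash)
  {ABCDE}: card=5000000; try (B,hash)→66000, (E,hash)→416000, (C,hash)→517000, (B,merge)→862800, (A,hash)→2538600, (E,merge)→8015750 …(+6); best=66000 via (B,hash)

cost=66000; order=D,A,C,E,B; methods=hash,hash,hash,hash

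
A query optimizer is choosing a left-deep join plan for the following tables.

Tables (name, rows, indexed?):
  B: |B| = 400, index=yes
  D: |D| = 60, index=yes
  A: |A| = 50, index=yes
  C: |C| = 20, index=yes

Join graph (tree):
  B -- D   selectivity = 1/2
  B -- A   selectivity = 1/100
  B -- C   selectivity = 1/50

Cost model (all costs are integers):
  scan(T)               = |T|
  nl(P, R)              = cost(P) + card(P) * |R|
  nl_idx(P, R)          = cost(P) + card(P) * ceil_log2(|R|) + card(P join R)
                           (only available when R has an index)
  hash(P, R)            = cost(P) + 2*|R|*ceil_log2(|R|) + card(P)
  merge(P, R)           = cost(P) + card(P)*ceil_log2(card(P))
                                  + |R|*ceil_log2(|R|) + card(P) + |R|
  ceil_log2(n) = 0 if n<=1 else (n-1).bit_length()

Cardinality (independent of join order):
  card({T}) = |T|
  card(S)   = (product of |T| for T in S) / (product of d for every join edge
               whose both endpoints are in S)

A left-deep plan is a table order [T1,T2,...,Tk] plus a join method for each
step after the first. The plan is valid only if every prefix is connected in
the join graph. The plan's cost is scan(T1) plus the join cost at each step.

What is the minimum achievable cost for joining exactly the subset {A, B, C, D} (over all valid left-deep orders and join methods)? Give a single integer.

Selinger DP over subsets of {A,B,C,D}:
  {B}: scan cost=400, card=400
  {D}: scan cost=60, card=60
  {A}: scan cost=50, card=50
  {C}: scan cost=20, card=20
  {BD}: card=12000; try (D,hash)→1520, (B,merge)→4480, (D,merge)→4820, (B,hash)→7320, (B,nl_idx)→12600, (D,nl_idx)→14800 …(+2); best=1520 via (D,hash)
  {AB}: card=200; try (B,nl_idx)→700, (A,hash)→1400, (A,nl_idx)→3000, (B,merge)→4400, (A,merge)→4750, (B,hash)→7300 …(+2); best=700 via (B,nl_idx)
  {BC}: card=160; try (B,nl_idx)→360, (C,hash)→1000, (C,nl_idx)→2560, (B,merge)→4140, (C,merge)→4520, (B,hash)→7240 …(+2); best=360 via (B,nl_idx)
  {ABD}: card=6000; try (D,hash)→1620, (D,merge)→2920, (D,nl_idx)→7900, (D,nl)→12700, (A,hash)→14120, (A,nl_idx)→79520 …(+2); best=1620 via (D,hash)
  {BCD}: card=4800; try (D,hash)→1240, (D,merge)→2220, (D,nl_idx)→6120, (D,nl)→9960, (C,hash)→13720, (C,nl_idx)→66320 …(+2); best=1240 via (D,hash)
  {ABC}: card=80; try (C,hash)→1100, (A,hash)→1120, (A,nl_idx)→1400, (C,nl_idx)→1780, (A,merge)→2150, (C,merge)→2620 …(+2); best=1100 via (C,hash)
  {ABCD}: card=2400; try (D,hash)→1900, (D,merge)→2160, (D,nl_idx)→3980, (D,nl)→5900, (A,hash)→6640, (C,hash)→7820 …(+6); best=1900 via (D,hash)

1900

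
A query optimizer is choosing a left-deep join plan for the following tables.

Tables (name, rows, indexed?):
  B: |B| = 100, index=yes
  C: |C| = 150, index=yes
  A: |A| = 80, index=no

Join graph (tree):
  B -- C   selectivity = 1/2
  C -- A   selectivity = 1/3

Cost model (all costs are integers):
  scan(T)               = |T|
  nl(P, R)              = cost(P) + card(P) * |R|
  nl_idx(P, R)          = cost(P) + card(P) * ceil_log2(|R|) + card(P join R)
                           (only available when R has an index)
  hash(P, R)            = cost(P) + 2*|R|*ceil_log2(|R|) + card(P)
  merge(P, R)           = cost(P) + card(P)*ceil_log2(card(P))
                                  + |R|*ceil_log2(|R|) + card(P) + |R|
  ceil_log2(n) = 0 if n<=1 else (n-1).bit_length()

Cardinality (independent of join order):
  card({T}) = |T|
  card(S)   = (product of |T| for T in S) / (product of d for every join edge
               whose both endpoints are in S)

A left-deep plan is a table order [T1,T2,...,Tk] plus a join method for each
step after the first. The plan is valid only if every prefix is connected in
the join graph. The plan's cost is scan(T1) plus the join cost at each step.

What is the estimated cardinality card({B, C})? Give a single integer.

7500

Tables in S: B(100), C(150)
Edges inside S: B-C(d=2)
numerator = 100 * 150 = 15000
denominator = 2 = 2
card(S) = 15000 / 2 = 7500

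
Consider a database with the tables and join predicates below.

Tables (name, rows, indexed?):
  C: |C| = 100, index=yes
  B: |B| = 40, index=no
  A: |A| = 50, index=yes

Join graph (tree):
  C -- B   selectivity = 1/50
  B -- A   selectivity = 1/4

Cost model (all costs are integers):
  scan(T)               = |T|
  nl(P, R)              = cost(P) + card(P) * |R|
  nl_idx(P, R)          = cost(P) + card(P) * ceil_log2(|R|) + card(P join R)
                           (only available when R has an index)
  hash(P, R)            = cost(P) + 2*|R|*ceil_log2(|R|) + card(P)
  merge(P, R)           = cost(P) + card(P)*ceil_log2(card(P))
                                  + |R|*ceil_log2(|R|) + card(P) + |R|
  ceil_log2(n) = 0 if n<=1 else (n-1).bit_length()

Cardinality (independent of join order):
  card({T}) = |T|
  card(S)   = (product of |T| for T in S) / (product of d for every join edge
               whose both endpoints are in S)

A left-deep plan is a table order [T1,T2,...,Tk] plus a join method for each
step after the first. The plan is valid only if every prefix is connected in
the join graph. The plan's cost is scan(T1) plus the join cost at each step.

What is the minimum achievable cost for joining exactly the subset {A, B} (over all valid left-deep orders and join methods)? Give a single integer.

Selinger DP over subsets of {A,B}:
  {B}: scan cost=40, card=40
  {A}: scan cost=50, card=50
  {AB}: card=500; try (B,hash)→580, (A,merge)→670, (B,merge)→680, (A,hash)→680, (A,nl_idx)→780, (A,nl)→2040 …(+1); best=580 via (B,hash)

580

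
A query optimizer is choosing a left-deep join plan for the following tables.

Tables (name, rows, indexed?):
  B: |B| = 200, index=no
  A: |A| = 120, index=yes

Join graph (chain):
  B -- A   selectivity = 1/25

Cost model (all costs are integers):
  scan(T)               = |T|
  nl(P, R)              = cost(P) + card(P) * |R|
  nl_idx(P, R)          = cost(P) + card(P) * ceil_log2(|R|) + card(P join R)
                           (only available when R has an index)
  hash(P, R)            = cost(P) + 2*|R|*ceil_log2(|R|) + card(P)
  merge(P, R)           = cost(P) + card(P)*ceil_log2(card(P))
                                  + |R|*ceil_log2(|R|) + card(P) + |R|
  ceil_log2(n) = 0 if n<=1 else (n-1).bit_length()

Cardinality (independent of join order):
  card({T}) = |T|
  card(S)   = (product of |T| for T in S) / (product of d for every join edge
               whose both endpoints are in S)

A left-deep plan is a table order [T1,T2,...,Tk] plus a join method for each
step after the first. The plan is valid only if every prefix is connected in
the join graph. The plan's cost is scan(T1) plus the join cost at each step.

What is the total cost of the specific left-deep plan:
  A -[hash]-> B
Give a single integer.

step 1: scan A: cost=120, card=120
step 2: join B via hash
    card(P join B) = 120*200/(25) = 960
    cost = 120 + 2*200*8 + 120 = 3440

3440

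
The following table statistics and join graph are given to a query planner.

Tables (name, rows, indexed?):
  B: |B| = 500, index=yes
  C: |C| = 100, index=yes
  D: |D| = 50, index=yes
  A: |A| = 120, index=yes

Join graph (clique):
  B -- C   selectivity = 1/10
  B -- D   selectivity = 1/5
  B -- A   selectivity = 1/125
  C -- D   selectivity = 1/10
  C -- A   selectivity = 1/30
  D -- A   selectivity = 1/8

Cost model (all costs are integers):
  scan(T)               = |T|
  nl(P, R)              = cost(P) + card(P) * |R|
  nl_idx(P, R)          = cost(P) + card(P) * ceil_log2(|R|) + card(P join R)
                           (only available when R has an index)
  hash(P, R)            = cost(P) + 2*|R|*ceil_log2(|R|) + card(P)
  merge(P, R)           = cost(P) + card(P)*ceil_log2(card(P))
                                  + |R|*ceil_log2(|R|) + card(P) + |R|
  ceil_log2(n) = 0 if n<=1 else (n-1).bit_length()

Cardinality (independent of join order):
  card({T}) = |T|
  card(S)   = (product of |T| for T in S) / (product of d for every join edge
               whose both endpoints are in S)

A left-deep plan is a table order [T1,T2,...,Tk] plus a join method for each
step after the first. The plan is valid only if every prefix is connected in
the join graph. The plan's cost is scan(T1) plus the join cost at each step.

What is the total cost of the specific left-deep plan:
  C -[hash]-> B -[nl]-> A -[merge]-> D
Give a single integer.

step 1: scan C: cost=100, card=100
step 2: join B via hash
    card(P join B) = 100*500/(10) = 5000
    cost = 100 + 2*500*9 + 100 = 9200
step 3: join A via nl
    card(P join A) = 5000*120/(125*30) = 160
    cost = 9200 + 5000*120 = 609200
step 4: join D via merge
    card(P join D) = 160*50/(5*10*8) = 20
    cost = 609200 + 160*8 + 50*6 + 160 + 50 = 610990

610990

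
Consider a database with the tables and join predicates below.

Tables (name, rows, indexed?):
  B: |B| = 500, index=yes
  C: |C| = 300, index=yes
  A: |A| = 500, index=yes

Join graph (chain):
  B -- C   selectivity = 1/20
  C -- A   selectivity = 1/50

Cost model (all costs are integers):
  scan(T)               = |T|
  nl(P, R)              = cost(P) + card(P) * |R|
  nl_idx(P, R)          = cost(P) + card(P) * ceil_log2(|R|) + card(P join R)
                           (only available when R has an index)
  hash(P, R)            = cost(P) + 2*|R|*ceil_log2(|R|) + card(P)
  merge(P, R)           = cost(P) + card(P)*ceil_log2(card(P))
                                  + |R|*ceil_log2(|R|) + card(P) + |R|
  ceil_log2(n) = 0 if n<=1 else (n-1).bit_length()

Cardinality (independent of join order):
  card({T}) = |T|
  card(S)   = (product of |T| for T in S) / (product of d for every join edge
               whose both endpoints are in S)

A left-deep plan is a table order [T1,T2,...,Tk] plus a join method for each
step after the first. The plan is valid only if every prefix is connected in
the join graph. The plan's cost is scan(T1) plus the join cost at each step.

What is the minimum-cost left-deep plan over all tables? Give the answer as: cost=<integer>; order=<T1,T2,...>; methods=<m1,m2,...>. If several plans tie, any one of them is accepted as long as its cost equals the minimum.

Selinger DP (subsets sized 1..n):
  {B}: scan cost=500, card=500
  {C}: scan cost=300, card=300
  {A}: scan cost=500, card=500
  {BC}: card=7500; try (C,hash)→6400, (B,merge)→8300, (C,merge)→8500, (B,hash)→9600, (B,nl_idx)→10500, (C,nl_idx)→12500 …(+2); best=6400 via (C,hash)
  {AC}: card=3000; try (A,nl_idx)→6000, (C,hash)→6400, (C,nl_idx)→8000, (A,merge)→8300, (C,merge)→8500, (A,hash)→9600 …(+2); best=6000 via (A,nl_idx)
  {ABC}: card=75000; try (B,hash)→18000, (A,hash)→22900, (B,merge)→50000, (B,nl_idx)→108000, (A,merge)→116400, (A,nl_idx)→148900 …(+2); best=18000 via (B,hash)

cost=18000; order=C,A,B; methods=nl_idx,hash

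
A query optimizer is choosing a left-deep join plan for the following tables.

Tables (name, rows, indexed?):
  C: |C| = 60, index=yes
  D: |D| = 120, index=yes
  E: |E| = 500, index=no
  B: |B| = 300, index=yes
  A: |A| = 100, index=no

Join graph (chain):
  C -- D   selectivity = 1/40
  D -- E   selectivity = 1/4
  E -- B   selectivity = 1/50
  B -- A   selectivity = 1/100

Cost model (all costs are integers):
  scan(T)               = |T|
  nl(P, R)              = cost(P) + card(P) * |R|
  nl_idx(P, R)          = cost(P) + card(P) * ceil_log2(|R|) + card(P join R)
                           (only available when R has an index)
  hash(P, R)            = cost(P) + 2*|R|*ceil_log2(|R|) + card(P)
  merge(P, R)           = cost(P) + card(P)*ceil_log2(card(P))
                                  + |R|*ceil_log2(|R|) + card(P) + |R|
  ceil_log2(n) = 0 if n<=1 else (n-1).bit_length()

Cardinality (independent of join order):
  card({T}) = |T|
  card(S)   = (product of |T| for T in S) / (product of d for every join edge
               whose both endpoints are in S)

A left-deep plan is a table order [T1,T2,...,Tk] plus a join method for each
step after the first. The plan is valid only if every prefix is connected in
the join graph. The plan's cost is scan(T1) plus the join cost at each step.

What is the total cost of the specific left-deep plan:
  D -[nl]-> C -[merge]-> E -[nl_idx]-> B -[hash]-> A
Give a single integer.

step 1: scan D: cost=120, card=120
step 2: join C via nl
    card(P join C) = 120*60/(40) = 180
    cost = 120 + 120*60 = 7320
step 3: join E via merge
    card(P join E) = 180*500/(4) = 22500
    cost = 7320 + 180*8 + 500*9 + 180 + 500 = 13940
step 4: join B via nl_idx
    card(P join B) = 22500*300/(50) = 135000
    cost = 13940 + 22500*9 + 135000 = 351440
step 5: join A via hash
    card(P join A) = 135000*100/(100) = 135000
    cost = 351440 + 2*100*7 + 135000 = 487840

487840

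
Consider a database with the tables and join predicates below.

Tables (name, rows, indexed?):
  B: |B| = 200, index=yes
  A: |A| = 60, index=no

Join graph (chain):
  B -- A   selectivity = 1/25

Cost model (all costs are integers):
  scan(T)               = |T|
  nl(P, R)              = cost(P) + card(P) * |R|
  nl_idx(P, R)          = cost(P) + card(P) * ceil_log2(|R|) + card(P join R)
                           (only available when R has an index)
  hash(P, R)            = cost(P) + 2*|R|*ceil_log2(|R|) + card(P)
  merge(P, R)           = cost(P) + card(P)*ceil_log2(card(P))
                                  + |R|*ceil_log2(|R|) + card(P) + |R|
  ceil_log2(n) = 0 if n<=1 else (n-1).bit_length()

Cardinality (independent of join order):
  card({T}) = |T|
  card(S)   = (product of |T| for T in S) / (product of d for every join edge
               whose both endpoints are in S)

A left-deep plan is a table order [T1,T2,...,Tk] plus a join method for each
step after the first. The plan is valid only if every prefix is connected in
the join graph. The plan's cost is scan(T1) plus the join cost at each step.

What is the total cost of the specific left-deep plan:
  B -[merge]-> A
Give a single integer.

step 1: scan B: cost=200, card=200
step 2: join A via merge
    card(P join A) = 200*60/(25) = 480
    cost = 200 + 200*8 + 60*6 + 200 + 60 = 2420

2420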